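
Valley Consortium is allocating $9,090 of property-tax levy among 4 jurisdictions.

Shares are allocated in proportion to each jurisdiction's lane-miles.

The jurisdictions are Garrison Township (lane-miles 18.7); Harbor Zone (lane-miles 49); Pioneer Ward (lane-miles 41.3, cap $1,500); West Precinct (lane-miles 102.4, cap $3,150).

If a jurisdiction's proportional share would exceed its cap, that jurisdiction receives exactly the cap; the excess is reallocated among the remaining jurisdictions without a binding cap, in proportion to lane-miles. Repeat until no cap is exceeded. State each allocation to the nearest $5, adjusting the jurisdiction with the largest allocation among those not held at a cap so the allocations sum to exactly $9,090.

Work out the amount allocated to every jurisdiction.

Garrison Township: $1,225; Harbor Zone: $3,215; Pioneer Ward: $1,500; West Precinct: $3,150

Lane-miles total: 211.4.
Unconstrained shares: Garrison Township 804.08; Harbor Zone 2,106.95; Pioneer Ward 1,775.86; West Precinct 4,403.10.
Cap binds for Pioneer Ward ($1,500), West Precinct ($3,150); balance $4,440 reallocated over remaining lane-miles 67.7.
Shares after redistribution: Garrison Township 1,226.41 → $1,225; Harbor Zone 3,213.59 → $3,215.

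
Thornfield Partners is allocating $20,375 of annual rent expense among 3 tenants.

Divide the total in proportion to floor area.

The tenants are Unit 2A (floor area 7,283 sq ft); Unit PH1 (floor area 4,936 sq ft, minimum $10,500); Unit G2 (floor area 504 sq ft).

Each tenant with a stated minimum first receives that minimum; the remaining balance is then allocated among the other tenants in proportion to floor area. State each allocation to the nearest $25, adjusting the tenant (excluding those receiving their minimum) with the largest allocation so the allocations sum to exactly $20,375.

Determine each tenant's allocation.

Fund the minimums — Unit PH1 $10,500. Residual $9,875.
Residual split over remaining floor area 7,787: Unit 2A 9,235.86 → $9,225; Unit G2 639.14 → $650.

Unit 2A: $9,225 · Unit PH1: $10,500 · Unit G2: $650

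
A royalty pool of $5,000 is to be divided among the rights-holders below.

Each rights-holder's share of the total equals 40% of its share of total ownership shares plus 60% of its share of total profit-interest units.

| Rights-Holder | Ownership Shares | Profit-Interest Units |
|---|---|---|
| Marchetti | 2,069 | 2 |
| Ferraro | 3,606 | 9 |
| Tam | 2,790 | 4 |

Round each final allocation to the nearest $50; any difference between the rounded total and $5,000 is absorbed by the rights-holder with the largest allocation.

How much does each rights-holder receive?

Marchetti: $900 · Ferraro: $2,650 · Tam: $1,450

Totals — ownership shares 8,465, profit-interest units 15.
Combined weights (40% ownership shares + 60% profit-interest units): Marchetti 0.1778; Ferraro 0.5304; Tam 0.2918.
Unrounded shares: Marchetti 888.84; Ferraro 2,651.98; Tam 1,459.18.
Rounded to nearest $50: Marchetti $900; Ferraro $2,650; Tam $1,450. Sum = $5,000.
No rounding difference to absorb.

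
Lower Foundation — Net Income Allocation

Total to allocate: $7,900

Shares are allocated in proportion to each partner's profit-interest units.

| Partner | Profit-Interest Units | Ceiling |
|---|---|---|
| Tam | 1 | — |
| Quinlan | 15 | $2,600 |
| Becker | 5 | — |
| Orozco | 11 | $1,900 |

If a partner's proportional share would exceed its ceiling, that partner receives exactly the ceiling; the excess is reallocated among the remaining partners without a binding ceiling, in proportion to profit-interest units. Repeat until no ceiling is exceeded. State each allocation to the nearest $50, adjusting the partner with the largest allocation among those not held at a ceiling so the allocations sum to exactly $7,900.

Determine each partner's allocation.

Combined profit-interest units = 32.
Pro-rata shares before constraints: Tam 246.88; Quinlan 3,703.12; Becker 1,234.38; Orozco 2,715.62.
Cap binds for Quinlan ($2,600), Orozco ($1,900); residual $3,400 reallocated over remaining profit-interest units 6.
Shares after redistribution: Tam 566.67 → $550; Becker 2,833.33 → $2,850.

Tam: $550 | Quinlan: $2,600 | Becker: $2,850 | Orozco: $1,900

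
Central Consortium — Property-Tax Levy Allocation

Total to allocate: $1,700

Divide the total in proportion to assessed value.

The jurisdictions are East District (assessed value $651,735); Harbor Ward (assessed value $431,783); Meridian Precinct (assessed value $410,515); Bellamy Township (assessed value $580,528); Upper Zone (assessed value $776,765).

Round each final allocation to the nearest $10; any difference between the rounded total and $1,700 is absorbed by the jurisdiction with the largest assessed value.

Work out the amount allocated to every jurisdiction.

East District: $390 | Harbor Ward: $260 | Meridian Precinct: $240 | Bellamy Township: $350 | Upper Zone: $460

Assessed value total: 651,735 + 431,783 + 410,515 + 580,528 + 776,765 = 2,851,326.
Unrounded shares: East District 388.57; Harbor Ward 257.43; Meridian Precinct 244.75; Bellamy Township 346.12; Upper Zone 463.12.
At nearest $10: East District $390; Harbor Ward $260; Meridian Precinct $240; Bellamy Township $350; Upper Zone $460. Sum = $1,700.
Rounded total matches; no reconciliation needed.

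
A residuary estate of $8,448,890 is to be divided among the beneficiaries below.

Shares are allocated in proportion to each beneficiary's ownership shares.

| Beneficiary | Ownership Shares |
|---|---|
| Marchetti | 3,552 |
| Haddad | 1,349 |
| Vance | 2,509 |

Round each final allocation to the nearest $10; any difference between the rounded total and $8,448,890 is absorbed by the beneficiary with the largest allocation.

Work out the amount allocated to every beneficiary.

Marchetti: $4,050,000 · Haddad: $1,538,130 · Vance: $2,860,760

Ownership shares total: 7,410.
Pro-rata amounts: Marchetti 3,552/7,410 × $8,448,890 = 4,049,994.23; Haddad 1,349/7,410 × $8,448,890 = 1,538,131.26; Vance 2,509/7,410 × $8,448,890 = 2,860,764.51.
At nearest $10: Marchetti $4,049,990; Haddad $1,538,130; Vance $2,860,760. Sum = $8,448,880.
Difference $8,448,890 − $8,448,880 = +$10 applied to largest allocation (Marchetti): Marchetti becomes $4,050,000.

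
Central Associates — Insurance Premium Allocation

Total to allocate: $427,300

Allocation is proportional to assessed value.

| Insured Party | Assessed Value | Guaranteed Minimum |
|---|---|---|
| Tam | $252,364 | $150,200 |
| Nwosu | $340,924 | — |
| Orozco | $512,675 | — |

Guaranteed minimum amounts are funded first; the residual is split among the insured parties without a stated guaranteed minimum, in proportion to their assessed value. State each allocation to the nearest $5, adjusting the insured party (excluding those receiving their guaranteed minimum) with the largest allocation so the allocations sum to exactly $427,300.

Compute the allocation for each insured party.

Tam: $150,200 · Nwosu: $110,675 · Orozco: $166,425

Fund the minimums — Tam $150,200. Balance $277,100.
Balance split over remaining assessed value 853,599: Nwosu 110,672.62 → $110,675; Orozco 166,427.38 → $166,425.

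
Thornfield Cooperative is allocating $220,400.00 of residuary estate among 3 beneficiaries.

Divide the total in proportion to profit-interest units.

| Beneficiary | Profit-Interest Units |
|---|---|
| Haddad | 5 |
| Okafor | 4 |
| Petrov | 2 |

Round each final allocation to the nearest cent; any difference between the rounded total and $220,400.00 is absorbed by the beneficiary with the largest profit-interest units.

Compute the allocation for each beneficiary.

Haddad: $100,181.82 · Okafor: $80,145.45 · Petrov: $40,072.73

Profit-interest units total: 5 + 4 + 2 = 11.
Pro-rata amounts: Haddad 100,181.8182; Okafor 80,145.4545; Petrov 40,072.7273.
After rounding (cent): Haddad $100,181.82; Okafor $80,145.45; Petrov $40,072.73. Sum = $220,400.00.
Rounded total matches; no reconciliation needed.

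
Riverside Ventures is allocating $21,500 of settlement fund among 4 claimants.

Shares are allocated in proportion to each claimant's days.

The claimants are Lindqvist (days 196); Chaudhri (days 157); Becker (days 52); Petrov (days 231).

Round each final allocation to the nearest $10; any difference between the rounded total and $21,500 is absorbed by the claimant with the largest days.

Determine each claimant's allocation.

Total days = 636.
Pro-rata amounts: Lindqvist 196/636 × $21,500 = 6,625.79; Chaudhri 157/636 × $21,500 = 5,307.39; Becker 52/636 × $21,500 = 1,757.86; Petrov 231/636 × $21,500 = 7,808.96.
Rounded to nearest $10: Lindqvist $6,630; Chaudhri $5,310; Becker $1,760; Petrov $7,810. Sum = $21,510.
Difference $21,500 − $21,510 = −$10 applied to largest days (Petrov): Petrov becomes $7,800.

Lindqvist: $6,630 · Chaudhri: $5,310 · Becker: $1,760 · Petrov: $7,800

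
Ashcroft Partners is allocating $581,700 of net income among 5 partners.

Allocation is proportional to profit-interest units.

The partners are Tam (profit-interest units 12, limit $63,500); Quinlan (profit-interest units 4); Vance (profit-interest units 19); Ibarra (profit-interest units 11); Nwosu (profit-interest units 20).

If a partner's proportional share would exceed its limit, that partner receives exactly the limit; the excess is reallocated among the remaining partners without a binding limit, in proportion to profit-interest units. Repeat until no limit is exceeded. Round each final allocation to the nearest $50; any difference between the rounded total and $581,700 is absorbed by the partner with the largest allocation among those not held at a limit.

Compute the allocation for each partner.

Profit-interest units total: 66.
Pro-rata shares before constraints: Tam 105,763.64; Quinlan 35,254.55; Vance 167,459.09; Ibarra 96,950.00; Nwosu 176,272.73.
Cap binds for Tam ($63,500); remaining pool $518,200 reallocated over remaining profit-interest units 54.
Redistributed shares: Quinlan 38,385.19 → $38,400; Vance 182,329.63 → $182,350; Ibarra 105,559.26 → $105,550; Nwosu 191,925.93 → $191,950.
Rounding difference −$50 applied to Nwosu → $191,900.

Tam: $63,500 · Quinlan: $38,400 · Vance: $182,350 · Ibarra: $105,550 · Nwosu: $191,900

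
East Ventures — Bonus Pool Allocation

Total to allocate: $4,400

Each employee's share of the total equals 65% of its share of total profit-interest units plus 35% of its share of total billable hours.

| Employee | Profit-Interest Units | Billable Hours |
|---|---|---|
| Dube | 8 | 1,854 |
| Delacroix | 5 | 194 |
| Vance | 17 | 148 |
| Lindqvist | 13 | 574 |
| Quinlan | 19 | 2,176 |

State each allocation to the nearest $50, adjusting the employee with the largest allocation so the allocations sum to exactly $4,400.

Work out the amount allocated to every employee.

Totals — profit-interest units 62, billable hours 4,946.
Composite weights (65% profit-interest units + 35% billable hours): Dube 0.2151; Delacroix 0.0661; Vance 0.1887; Lindqvist 0.1769; Quinlan 0.3532.
Pro-rata amounts: Dube 946.30; Delacroix 291.05; Vance 830.28; Lindqvist 778.40; Quinlan 1,553.98.
At nearest $50: Dube $950; Delacroix $300; Vance $850; Lindqvist $800; Quinlan $1,550. Sum = $4,450.
Difference $4,400 − $4,450 = −$50 applied to largest allocation (Quinlan): Quinlan becomes $1,500.

Dube: $950 | Delacroix: $300 | Vance: $850 | Lindqvist: $800 | Quinlan: $1,500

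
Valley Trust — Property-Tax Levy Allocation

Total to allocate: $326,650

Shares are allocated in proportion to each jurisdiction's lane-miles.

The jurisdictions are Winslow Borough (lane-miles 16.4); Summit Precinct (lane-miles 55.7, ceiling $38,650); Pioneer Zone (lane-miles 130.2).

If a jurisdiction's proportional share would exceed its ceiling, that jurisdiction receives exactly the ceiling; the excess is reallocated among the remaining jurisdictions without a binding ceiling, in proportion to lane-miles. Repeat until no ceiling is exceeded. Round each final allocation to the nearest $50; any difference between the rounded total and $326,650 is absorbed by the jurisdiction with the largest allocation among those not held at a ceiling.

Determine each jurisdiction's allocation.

Winslow Borough: $32,200 | Summit Precinct: $38,650 | Pioneer Zone: $255,800

Total lane-miles = 202.3.
Pro-rata shares before constraints: Winslow Borough 26,480.77; Summit Precinct 89,937.74; Pioneer Zone 210,231.49.
Capped: Summit Precinct ($38,650); balance $288,000 reallocated over remaining lane-miles 146.6.
Redistributed shares: Winslow Borough 32,218.28 → $32,200; Pioneer Zone 255,781.72 → $255,800.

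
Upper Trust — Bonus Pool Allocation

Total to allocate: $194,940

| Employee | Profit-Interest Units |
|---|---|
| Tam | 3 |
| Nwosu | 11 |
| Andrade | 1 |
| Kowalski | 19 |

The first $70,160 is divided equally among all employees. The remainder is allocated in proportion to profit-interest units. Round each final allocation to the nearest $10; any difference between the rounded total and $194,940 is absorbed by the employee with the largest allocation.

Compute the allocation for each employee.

Equal tier: $70,160 ÷ 4 = $17,540 apiece.
Remainder $124,780 by profit-interest units (total 34): Tam 11,010.00 → $11,010; Nwosu 40,370.00 → $40,370; Andrade 3,670.00 → $3,670; Kowalski 69,730.00 → $69,730.
Totals: Tam $17,540 + $11,010 = $28,550; Nwosu $17,540 + $40,370 = $57,910; Andrade $17,540 + $3,670 = $21,210; Kowalski $17,540 + $69,730 = $87,270.

Tam: $28,550 · Nwosu: $57,910 · Andrade: $21,210 · Kowalski: $87,270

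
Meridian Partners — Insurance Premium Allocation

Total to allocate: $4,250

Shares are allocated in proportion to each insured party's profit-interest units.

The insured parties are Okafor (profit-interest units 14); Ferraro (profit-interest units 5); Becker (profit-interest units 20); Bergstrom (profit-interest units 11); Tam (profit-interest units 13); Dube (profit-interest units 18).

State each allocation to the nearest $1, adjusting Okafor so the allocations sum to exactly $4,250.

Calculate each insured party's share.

Okafor: $736 | Ferraro: $262 | Becker: $1,049 | Bergstrom: $577 | Tam: $682 | Dube: $944

Sum of profit-interest units: 81.
Unrounded shares: Okafor 14/81 × $4,250 = 734.57; Ferraro 5/81 × $4,250 = 262.35; Becker 20/81 × $4,250 = 1,049.38; Bergstrom 11/81 × $4,250 = 577.16; Tam 13/81 × $4,250 = 682.10; Dube 18/81 × $4,250 = 944.44.
Rounded to nearest $1: Okafor $735; Ferraro $262; Becker $1,049; Bergstrom $577; Tam $682; Dube $944. Sum = $4,249.
Difference $4,250 − $4,249 = +$1 applied to Okafor: Okafor becomes $736.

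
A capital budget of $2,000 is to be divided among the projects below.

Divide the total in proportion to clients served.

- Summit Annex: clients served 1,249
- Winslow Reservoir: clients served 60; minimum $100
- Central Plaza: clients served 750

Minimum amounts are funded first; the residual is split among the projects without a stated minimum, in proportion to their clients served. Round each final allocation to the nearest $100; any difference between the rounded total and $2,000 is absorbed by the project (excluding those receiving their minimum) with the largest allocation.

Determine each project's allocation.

Guaranteed amounts: Winslow Reservoir $100. Residual $1,900.
Residual split over remaining clients served 1,999: Summit Annex 1,187.14 → $1,200; Central Plaza 712.86 → $700.

Summit Annex: $1,200; Winslow Reservoir: $100; Central Plaza: $700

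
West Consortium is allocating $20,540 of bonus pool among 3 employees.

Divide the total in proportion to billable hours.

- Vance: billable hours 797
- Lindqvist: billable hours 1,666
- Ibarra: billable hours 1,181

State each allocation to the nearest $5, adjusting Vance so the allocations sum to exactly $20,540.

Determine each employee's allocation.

Sum of billable hours: 3,644.
Unrounded shares: Vance 797/3,644 × $20,540 = 4,492.42; Lindqvist 1,666/3,644 × $20,540 = 9,390.68; Ibarra 1,181/3,644 × $20,540 = 6,656.90.
At nearest $5: Vance $4,490; Lindqvist $9,390; Ibarra $6,655. Sum = $20,535.
Difference $20,540 − $20,535 = +$5 applied to Vance: Vance becomes $4,495.

Vance: $4,495; Lindqvist: $9,390; Ibarra: $6,655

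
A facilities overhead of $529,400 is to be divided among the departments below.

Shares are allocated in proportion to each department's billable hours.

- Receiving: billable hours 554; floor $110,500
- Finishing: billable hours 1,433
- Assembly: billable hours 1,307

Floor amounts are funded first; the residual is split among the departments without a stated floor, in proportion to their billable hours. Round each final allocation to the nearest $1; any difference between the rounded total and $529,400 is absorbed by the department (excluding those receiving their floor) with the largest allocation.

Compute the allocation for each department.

Fund the minimums — Receiving $110,500. Residual $418,900.
Residual split over remaining billable hours 2,740: Finishing 219,081.64 → $219,082; Assembly 199,818.36 → $199,818.

Receiving: $110,500; Finishing: $219,082; Assembly: $199,818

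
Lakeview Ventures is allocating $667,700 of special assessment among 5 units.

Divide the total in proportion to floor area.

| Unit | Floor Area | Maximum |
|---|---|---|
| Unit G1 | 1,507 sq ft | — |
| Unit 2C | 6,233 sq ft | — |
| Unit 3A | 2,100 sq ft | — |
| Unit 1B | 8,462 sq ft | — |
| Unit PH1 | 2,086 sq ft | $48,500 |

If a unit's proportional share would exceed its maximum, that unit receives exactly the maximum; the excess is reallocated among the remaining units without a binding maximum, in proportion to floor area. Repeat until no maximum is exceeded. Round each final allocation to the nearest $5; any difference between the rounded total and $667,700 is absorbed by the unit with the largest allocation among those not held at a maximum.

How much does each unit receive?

Unit G1: $50,985; Unit 2C: $210,875; Unit 3A: $71,050; Unit 1B: $286,290; Unit PH1: $48,500

Total floor area = 20,388.
Unconstrained shares: Unit G1 49,353.73; Unit 2C 204,128.61; Unit 3A 68,774.28; Unit 1B 277,127.59; Unit PH1 68,315.78.
Held at cap: Unit PH1 ($48,500); remaining pool $619,200 reallocated over remaining floor area 18,302.
Remaining shares: Unit G1 50,985.38 → $50,985; Unit 2C 210,877.15 → $210,875; Unit 3A 71,047.97 → $71,050; Unit 1B 286,289.50 → $286,290.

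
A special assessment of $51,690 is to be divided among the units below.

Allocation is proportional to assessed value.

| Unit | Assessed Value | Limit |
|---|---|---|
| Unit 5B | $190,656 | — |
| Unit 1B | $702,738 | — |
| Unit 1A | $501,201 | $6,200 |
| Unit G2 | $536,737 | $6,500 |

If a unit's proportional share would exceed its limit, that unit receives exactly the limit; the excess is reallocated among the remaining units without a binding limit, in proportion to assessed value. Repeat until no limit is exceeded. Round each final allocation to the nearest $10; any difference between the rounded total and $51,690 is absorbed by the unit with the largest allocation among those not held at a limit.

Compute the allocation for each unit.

Combined assessed value = 1,931,332.
Pro-rata shares before constraints: Unit 5B 5,102.70; Unit 1B 18,808.02; Unit 1A 13,414.10; Unit G2 14,365.18.
Capped: Unit 1A ($6,200), Unit G2 ($6,500); residual $38,990 reallocated over remaining assessed value 893,394.
Remaining shares: Unit 5B 8,320.72 → $8,320; Unit 1B 30,669.28 → $30,670.

Unit 5B: $8,320 | Unit 1B: $30,670 | Unit 1A: $6,200 | Unit G2: $6,500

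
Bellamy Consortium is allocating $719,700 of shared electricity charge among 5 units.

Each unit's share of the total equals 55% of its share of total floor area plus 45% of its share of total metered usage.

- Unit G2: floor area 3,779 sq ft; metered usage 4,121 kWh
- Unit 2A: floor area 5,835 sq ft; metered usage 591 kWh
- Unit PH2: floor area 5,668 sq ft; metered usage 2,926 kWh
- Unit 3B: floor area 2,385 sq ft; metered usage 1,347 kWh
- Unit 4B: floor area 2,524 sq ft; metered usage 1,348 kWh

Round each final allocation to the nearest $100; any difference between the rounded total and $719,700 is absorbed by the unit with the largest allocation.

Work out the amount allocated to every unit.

Unit G2: $203,300 · Unit 2A: $132,900 · Unit PH2: $202,800 · Unit 3B: $89,000 · Unit 4B: $91,700

Totals — floor area 20,191, metered usage 10,333.
Composite weights (55% floor area + 45% metered usage): Unit G2 0.2824; Unit 2A 0.1847; Unit PH2 0.2818; Unit 3B 0.1236; Unit 4B 0.1275.
Unrounded shares: Unit G2 203,249.12; Unit 2A 132,916.00; Unit PH2 202,827.45; Unit 3B 88,975.53; Unit 4B 91,731.90.
At nearest $100: Unit G2 $203,200; Unit 2A $132,900; Unit PH2 $202,800; Unit 3B $89,000; Unit 4B $91,700. Sum = $719,600.
Difference $719,700 − $719,600 = +$100 applied to largest allocation (Unit G2): Unit G2 becomes $203,300.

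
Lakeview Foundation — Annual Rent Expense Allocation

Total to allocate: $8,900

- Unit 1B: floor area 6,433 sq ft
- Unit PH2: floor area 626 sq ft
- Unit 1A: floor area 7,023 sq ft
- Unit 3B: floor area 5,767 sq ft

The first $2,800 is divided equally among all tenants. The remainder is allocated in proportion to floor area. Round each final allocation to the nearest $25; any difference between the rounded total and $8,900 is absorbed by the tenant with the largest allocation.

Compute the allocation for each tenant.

Unit 1B: $2,675; Unit PH2: $900; Unit 1A: $2,850; Unit 3B: $2,475

$2,800 shared equally gives $700 per tenant.
Remainder $6,100 by floor area (total 19,849): Unit 1B 1,976.99 → $1,975; Unit PH2 192.38 → $200; Unit 1A 2,158.31 → $2,150; Unit 3B 1,772.32 → $1,775.
Totals: Unit 1B $700 + $1,975 = $2,675; Unit PH2 $700 + $200 = $900; Unit 1A $700 + $2,150 = $2,850; Unit 3B $700 + $1,775 = $2,475.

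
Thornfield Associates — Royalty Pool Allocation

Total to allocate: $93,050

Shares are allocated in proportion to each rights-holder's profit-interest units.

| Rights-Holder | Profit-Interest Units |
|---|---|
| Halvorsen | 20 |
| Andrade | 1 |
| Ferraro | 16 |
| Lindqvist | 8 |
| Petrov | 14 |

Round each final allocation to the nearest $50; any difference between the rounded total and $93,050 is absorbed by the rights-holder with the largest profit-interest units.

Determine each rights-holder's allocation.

Profit-interest units total: 20 + 1 + 16 + 8 + 14 = 59.
Proportional shares: Halvorsen 31,542.37; Andrade 1,577.12; Ferraro 25,233.90; Lindqvist 12,616.95; Petrov 22,079.66.
After rounding ($50): Halvorsen $31,550; Andrade $1,600; Ferraro $25,250; Lindqvist $12,600; Petrov $22,100. Sum = $93,100.
Difference $93,050 − $93,100 = −$50 applied to largest profit-interest units (Halvorsen): Halvorsen becomes $31,500.

Halvorsen: $31,500 | Andrade: $1,600 | Ferraro: $25,250 | Lindqvist: $12,600 | Petrov: $22,100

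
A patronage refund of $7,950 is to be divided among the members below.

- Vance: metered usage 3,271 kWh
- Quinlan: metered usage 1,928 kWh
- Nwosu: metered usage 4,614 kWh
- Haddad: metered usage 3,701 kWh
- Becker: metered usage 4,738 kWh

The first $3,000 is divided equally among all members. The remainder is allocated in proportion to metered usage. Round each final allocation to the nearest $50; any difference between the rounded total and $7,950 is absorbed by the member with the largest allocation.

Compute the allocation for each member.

Equal tier: $3,000 ÷ 5 = $600 apiece.
Remainder $4,950 by metered usage (total 18,252): Vance 887.11 → $900; Quinlan 522.88 → $500; Nwosu 1,251.33 → $1,250; Haddad 1,003.72 → $1,000; Becker 1,284.96 → $1,300.
Totals: Vance $600 + $900 = $1,500; Quinlan $600 + $500 = $1,100; Nwosu $600 + $1,250 = $1,850; Haddad $600 + $1,000 = $1,600; Becker $600 + $1,300 = $1,900.

Vance: $1,500; Quinlan: $1,100; Nwosu: $1,850; Haddad: $1,600; Becker: $1,900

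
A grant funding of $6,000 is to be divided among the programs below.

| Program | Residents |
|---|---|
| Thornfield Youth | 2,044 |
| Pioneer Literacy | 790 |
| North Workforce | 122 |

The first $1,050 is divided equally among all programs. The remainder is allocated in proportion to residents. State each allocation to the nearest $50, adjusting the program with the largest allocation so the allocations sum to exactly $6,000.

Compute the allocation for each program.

Equal tier: $1,050 ÷ 3 = $350 apiece.
Remainder $4,950 by residents (total 2,956): Thornfield Youth 3,422.80 → $3,400; Pioneer Literacy 1,322.90 → $1,300; North Workforce 204.30 → $200.
Rounding difference +$50 on remainder applied to Thornfield Youth.
Totals: Thornfield Youth $350 + $3,450 = $3,800; Pioneer Literacy $350 + $1,300 = $1,650; North Workforce $350 + $200 = $550.

Thornfield Youth: $3,800; Pioneer Literacy: $1,650; North Workforce: $550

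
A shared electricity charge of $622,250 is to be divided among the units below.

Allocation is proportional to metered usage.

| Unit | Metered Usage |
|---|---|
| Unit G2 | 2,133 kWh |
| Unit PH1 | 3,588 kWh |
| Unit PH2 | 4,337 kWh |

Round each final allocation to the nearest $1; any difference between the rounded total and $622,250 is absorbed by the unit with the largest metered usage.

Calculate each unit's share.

Metered usage total: 2,133 + 3,588 + 4,337 = 10,058.
Proportional shares: Unit G2 131,960.55; Unit PH1 221,975.84; Unit PH2 268,313.61.
After rounding ($1): Unit G2 $131,961; Unit PH1 $221,976; Unit PH2 $268,314. Sum = $622,251.
Difference $622,250 − $622,251 = −$1 applied to largest metered usage (Unit PH2): Unit PH2 becomes $268,313.

Unit G2: $131,961 · Unit PH1: $221,976 · Unit PH2: $268,313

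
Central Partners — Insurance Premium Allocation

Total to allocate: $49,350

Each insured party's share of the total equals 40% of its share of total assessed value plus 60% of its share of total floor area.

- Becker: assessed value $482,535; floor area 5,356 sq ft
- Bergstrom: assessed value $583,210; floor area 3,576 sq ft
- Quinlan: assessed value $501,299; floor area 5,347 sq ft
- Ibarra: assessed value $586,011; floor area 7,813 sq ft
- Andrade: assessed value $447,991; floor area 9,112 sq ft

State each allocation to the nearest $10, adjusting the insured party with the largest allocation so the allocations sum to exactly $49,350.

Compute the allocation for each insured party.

Totals — assessed value 2,601,046, floor area 31,204.
Combined weights (40% assessed value + 60% floor area): Becker 0.1772; Bergstrom 0.1584; Quinlan 0.1799; Ibarra 0.2404; Andrade 0.2441.
Raw shares: Becker 8,744.48; Bergstrom 7,819.46; Quinlan 8,878.34; Ibarra 11,861.27; Andrade 12,046.45.
After rounding ($10): Becker $8,740; Bergstrom $7,820; Quinlan $8,880; Ibarra $11,860; Andrade $12,050. Sum = $49,350.
Sum already equals the total — no adjustment.

Becker: $8,740 | Bergstrom: $7,820 | Quinlan: $8,880 | Ibarra: $11,860 | Andrade: $12,050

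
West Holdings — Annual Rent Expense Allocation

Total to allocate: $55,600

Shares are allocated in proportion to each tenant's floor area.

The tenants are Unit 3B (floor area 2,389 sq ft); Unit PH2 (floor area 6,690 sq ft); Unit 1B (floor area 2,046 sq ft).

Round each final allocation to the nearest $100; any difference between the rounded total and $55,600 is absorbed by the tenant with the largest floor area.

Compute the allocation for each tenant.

Unit 3B: $11,900 · Unit PH2: $33,500 · Unit 1B: $10,200

Combined floor area = 11,125.
Unrounded shares: Unit 3B 2,389/11,125 × $55,600 = 11,939.63; Unit PH2 6,690/11,125 × $55,600 = 33,434.97; Unit 1B 2,046/11,125 × $55,600 = 10,225.40.
After rounding ($100): Unit 3B $11,900; Unit PH2 $33,400; Unit 1B $10,200. Sum = $55,500.
Difference $55,600 − $55,500 = +$100 applied to largest floor area (Unit PH2): Unit PH2 becomes $33,500.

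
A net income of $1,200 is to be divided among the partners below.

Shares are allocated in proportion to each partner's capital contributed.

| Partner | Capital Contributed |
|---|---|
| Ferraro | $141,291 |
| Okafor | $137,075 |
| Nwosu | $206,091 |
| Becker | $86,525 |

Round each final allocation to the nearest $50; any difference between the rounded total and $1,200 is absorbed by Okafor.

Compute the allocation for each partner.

Ferraro: $300 | Okafor: $250 | Nwosu: $450 | Becker: $200

Combined capital contributed = 570,982.
Unrounded shares: Ferraro 141,291/570,982 × $1,200 = 296.94; Okafor 137,075/570,982 × $1,200 = 288.08; Nwosu 206,091/570,982 × $1,200 = 433.13; Becker 86,525/570,982 × $1,200 = 181.84.
Rounded to nearest $50: Ferraro $300; Okafor $300; Nwosu $450; Becker $200. Sum = $1,250.
Difference $1,200 − $1,250 = −$50 applied to Okafor: Okafor becomes $250.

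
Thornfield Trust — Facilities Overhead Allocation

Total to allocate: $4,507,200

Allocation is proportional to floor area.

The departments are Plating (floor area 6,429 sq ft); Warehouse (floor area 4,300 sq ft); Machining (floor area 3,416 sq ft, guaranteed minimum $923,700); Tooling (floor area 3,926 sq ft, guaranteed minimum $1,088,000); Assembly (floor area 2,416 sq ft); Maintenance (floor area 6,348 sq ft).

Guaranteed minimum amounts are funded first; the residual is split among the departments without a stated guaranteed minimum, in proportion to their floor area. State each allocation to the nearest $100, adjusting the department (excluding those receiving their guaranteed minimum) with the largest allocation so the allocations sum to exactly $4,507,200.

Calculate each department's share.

Minimums first: Machining $923,700; Tooling $1,088,000. Remaining pool $2,495,500.
Remaining pool split over remaining floor area 19,493: Plating 823,042.61 → $823,000; Warehouse 550,487.35 → $550,500; Assembly 309,297.08 → $309,300; Maintenance 812,672.96 → $812,700.

Plating: $823,000; Warehouse: $550,500; Machining: $923,700; Tooling: $1,088,000; Assembly: $309,300; Maintenance: $812,700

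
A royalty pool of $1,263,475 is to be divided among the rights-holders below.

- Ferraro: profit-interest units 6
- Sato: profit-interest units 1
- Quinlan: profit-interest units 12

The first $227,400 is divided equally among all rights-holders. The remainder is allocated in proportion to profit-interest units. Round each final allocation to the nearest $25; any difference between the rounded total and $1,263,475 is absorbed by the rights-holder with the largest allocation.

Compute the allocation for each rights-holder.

Ferraro: $402,975; Sato: $130,325; Quinlan: $730,175

Equal tier: $227,400 ÷ 3 = $75,800 apiece.
Remainder $1,036,075 by profit-interest units (total 19): Ferraro 327,181.58 → $327,175; Sato 54,530.26 → $54,525; Quinlan 654,363.16 → $654,375.
Totals: Ferraro $75,800 + $327,175 = $402,975; Sato $75,800 + $54,525 = $130,325; Quinlan $75,800 + $654,375 = $730,175.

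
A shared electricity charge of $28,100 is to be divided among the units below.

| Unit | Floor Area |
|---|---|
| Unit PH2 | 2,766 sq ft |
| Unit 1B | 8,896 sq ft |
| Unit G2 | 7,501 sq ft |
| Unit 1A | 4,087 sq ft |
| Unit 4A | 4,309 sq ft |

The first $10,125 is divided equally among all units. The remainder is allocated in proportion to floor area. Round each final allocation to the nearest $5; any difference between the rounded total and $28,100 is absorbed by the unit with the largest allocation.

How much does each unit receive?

Equal tier: $10,125 ÷ 5 = $2,025 apiece.
Remainder $17,975 by floor area (total 27,559): Unit PH2 1,804.09 → $1,805; Unit 1B 5,802.30 → $5,800; Unit G2 4,892.43 → $4,890; Unit 1A 2,665.69 → $2,665; Unit 4A 2,810.49 → $2,810.
Rounding difference +$5 on remainder applied to Unit 1B.
Totals: Unit PH2 $2,025 + $1,805 = $3,830; Unit 1B $2,025 + $5,805 = $7,830; Unit G2 $2,025 + $4,890 = $6,915; Unit 1A $2,025 + $2,665 = $4,690; Unit 4A $2,025 + $2,810 = $4,835.

Unit PH2: $3,830 · Unit 1B: $7,830 · Unit G2: $6,915 · Unit 1A: $4,690 · Unit 4A: $4,835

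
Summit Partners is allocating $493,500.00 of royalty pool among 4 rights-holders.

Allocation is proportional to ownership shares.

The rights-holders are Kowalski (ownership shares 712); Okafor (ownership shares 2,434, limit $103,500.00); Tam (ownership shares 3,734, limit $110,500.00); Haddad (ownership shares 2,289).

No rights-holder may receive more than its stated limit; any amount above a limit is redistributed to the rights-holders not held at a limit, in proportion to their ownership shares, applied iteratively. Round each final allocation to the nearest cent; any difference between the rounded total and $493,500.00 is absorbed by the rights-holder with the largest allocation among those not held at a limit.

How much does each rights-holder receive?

Kowalski: $66,312.56 | Okafor: $103,500.00 | Tam: $110,500.00 | Haddad: $213,187.44

Total ownership shares = 9,169.
Unconstrained shares: Kowalski 38,321.7363; Okafor 131,004.3625; Tam 200,973.8248; Haddad 123,200.0763.
Held at cap: Okafor ($103,500.00), Tam ($110,500.00); residual $279,500.00 reallocated over remaining ownership shares 3,001.
Shares after redistribution: Kowalski 66,312.5625 → $66,312.56; Haddad 213,187.4375 → $213,187.44.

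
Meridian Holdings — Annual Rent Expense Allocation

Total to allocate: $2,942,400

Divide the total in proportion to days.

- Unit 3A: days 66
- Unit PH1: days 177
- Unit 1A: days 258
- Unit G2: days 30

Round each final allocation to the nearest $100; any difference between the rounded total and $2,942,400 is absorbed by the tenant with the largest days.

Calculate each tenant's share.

Unit 3A: $365,700 | Unit PH1: $980,800 | Unit 1A: $1,429,700 | Unit G2: $166,200

Combined days = 66 + 177 + 258 + 30 = 531.
Unrounded shares: Unit 3A 365,722.03; Unit PH1 980,800.00; Unit 1A 1,429,640.68; Unit G2 166,237.29.
At nearest $100: Unit 3A $365,700; Unit PH1 $980,800; Unit 1A $1,429,600; Unit G2 $166,200. Sum = $2,942,300.
Difference $2,942,400 − $2,942,300 = +$100 applied to largest days (Unit 1A): Unit 1A becomes $1,429,700.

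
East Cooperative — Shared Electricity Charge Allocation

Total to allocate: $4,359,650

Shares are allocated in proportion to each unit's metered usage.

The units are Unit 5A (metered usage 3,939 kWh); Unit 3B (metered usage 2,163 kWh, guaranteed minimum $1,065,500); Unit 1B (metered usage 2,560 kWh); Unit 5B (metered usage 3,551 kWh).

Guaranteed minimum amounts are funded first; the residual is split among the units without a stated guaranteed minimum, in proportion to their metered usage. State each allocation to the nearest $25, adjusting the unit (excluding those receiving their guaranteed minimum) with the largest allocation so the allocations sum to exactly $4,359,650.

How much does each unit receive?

Minimums first: Unit 3B $1,065,500. Balance $3,294,150.
Balance split over remaining metered usage 10,050: Unit 5A 1,291,110.13 → $1,291,100; Unit 1B 839,106.87 → $839,100; Unit 5B 1,163,933.00 → $1,163,925.
Rounding difference +$25 applied to Unit 5A → $1,291,125.

Unit 5A: $1,291,125; Unit 3B: $1,065,500; Unit 1B: $839,100; Unit 5B: $1,163,925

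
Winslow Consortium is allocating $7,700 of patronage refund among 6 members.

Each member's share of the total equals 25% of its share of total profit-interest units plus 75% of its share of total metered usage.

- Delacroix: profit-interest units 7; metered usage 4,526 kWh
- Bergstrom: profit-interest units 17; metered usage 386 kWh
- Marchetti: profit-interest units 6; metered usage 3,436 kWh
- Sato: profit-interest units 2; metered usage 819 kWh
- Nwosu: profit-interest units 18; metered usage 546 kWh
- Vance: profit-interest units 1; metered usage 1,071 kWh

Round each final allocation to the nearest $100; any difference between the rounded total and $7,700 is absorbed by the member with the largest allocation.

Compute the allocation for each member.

Delacroix: $2,700 · Bergstrom: $800 · Marchetti: $2,100 · Sato: $500 · Nwosu: $1,000 · Vance: $600

Totals — profit-interest units 51, metered usage 10,784.
Combined weights (25% profit-interest units + 75% metered usage): Delacroix 0.3491; Bergstrom 0.1102; Marchetti 0.2684; Sato 0.0668; Nwosu 0.1262; Vance 0.0794.
Raw shares: Delacroix 2,687.96; Bergstrom 848.38; Marchetti 2,066.50; Sato 514.08; Nwosu 971.80; Vance 611.28.
After rounding ($100): Delacroix $2,700; Bergstrom $800; Marchetti $2,100; Sato $500; Nwosu $1,000; Vance $600. Sum = $7,700.
Rounded total matches; no reconciliation needed.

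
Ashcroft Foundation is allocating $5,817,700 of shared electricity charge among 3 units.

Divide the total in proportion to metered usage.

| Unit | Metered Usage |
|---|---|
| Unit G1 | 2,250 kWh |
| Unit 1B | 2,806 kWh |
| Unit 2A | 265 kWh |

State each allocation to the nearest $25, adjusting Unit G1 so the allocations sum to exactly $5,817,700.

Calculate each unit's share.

Sum of metered usage: 5,321.
Unrounded shares: Unit G1 2,250/5,321 × $5,817,700 = 2,460,031.01; Unit 1B 2,806/5,321 × $5,817,700 = 3,067,932.01; Unit 2A 265/5,321 × $5,817,700 = 289,736.99.
Rounded to nearest $25: Unit G1 $2,460,025; Unit 1B $3,067,925; Unit 2A $289,725. Sum = $5,817,675.
Difference $5,817,700 − $5,817,675 = +$25 applied to Unit G1: Unit G1 becomes $2,460,050.

Unit G1: $2,460,050 | Unit 1B: $3,067,925 | Unit 2A: $289,725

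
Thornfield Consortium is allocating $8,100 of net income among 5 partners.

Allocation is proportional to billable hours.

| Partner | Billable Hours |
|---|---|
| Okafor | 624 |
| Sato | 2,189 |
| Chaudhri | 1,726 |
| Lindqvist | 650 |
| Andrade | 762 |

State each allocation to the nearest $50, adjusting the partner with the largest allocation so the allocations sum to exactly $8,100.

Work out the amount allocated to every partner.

Okafor: $850; Sato: $2,950; Chaudhri: $2,350; Lindqvist: $900; Andrade: $1,050

Sum of billable hours: 5,951.
Raw shares: Okafor 624/5,951 × $8,100 = 849.34; Sato 2,189/5,951 × $8,100 = 2,979.48; Chaudhri 1,726/5,951 × $8,100 = 2,349.29; Lindqvist 650/5,951 × $8,100 = 884.73; Andrade 762/5,951 × $8,100 = 1,037.17.
At nearest $50: Okafor $850; Sato $3,000; Chaudhri $2,350; Lindqvist $900; Andrade $1,050. Sum = $8,150.
Difference $8,100 − $8,150 = −$50 applied to largest allocation (Sato): Sato becomes $2,950.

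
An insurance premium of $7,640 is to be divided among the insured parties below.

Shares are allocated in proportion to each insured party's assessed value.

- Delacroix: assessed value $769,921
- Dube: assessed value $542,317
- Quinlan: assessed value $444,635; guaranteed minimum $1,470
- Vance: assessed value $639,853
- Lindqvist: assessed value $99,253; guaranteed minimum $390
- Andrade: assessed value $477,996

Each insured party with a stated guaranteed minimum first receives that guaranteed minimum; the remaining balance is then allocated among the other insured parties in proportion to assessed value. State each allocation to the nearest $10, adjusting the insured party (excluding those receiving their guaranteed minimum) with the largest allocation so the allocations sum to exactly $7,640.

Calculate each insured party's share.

Delacroix: $1,830 | Dube: $1,290 | Quinlan: $1,470 | Vance: $1,520 | Lindqvist: $390 | Andrade: $1,140

Minimums first: Quinlan $1,470; Lindqvist $390. Residual $5,780.
Residual split over remaining assessed value 2,430,087: Delacroix 1,831.27 → $1,830; Dube 1,289.91 → $1,290; Vance 1,521.90 → $1,520; Andrade 1,136.92 → $1,140.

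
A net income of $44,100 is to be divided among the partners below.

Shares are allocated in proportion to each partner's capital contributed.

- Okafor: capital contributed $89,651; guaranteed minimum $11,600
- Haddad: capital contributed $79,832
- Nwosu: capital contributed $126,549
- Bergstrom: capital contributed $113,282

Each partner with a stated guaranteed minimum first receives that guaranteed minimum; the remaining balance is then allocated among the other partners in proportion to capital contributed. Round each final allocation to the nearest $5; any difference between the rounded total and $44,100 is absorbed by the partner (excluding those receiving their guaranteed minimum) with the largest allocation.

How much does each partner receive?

Guaranteed amounts: Okafor $11,600. Residual $32,500.
Residual split over remaining capital contributed 319,663: Haddad 8,116.49 → $8,115; Nwosu 12,866.18 → $12,865; Bergstrom 11,517.33 → $11,515.
Rounding difference +$5 applied to Nwosu → $12,870.

Okafor: $11,600 | Haddad: $8,115 | Nwosu: $12,870 | Bergstrom: $11,515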